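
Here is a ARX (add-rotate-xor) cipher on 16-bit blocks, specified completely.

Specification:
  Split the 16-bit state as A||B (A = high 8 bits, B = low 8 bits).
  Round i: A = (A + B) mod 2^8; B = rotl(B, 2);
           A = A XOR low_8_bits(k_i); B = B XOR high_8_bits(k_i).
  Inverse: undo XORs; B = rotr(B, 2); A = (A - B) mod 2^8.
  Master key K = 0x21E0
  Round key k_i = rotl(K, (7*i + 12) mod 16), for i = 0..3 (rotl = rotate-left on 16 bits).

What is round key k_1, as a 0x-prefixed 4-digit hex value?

0x0F01

K = 0x21E0
k_0 = rotl(K, (7*0+12) mod 16) = rotl(K, 12) = 0x021E
k_1 = rotl(K, (7*1+12) mod 16) = rotl(K, 3) = 0x0F01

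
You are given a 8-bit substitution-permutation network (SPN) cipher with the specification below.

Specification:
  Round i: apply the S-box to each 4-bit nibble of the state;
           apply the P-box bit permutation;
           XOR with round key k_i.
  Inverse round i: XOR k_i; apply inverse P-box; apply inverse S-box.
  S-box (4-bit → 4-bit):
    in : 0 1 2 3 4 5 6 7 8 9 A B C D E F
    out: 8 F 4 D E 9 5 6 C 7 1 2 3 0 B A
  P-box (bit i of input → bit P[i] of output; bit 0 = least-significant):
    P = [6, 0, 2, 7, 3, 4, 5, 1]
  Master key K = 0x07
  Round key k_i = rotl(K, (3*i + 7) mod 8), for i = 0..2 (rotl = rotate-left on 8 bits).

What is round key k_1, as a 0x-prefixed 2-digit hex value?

K = 0x07
k_0 = rotl(K, (3*0+7) mod 8) = rotl(K, 7) = 0x83
k_1 = rotl(K, (3*1+7) mod 8) = rotl(K, 2) = 0x1C

0x1C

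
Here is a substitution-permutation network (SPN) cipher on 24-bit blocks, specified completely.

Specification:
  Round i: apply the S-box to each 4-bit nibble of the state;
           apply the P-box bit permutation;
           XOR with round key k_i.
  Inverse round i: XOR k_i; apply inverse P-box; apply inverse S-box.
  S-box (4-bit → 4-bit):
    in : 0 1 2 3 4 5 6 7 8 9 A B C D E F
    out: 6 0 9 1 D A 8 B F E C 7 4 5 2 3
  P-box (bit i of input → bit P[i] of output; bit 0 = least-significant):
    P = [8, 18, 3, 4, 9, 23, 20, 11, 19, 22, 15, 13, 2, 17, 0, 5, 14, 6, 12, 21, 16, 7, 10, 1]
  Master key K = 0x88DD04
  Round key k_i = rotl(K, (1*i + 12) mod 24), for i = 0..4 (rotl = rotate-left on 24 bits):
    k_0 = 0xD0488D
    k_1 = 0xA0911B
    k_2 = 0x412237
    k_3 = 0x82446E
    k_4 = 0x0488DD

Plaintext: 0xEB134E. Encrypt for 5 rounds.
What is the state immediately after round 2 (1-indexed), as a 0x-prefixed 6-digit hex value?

0xB8AE13

s_0 = plaintext = 0xEB134E
s_1 = Round(s_0, k_0) = 0xCC124D
s_2 = Round(s_1, k_1) = 0xB8AE13
s_3 = Round(s_2, k_2) = 0x2077D6
s_4 = Round(s_3, k_3) = 0xD97618
s_5 = Round(s_4, k_4) = 0x23BDA1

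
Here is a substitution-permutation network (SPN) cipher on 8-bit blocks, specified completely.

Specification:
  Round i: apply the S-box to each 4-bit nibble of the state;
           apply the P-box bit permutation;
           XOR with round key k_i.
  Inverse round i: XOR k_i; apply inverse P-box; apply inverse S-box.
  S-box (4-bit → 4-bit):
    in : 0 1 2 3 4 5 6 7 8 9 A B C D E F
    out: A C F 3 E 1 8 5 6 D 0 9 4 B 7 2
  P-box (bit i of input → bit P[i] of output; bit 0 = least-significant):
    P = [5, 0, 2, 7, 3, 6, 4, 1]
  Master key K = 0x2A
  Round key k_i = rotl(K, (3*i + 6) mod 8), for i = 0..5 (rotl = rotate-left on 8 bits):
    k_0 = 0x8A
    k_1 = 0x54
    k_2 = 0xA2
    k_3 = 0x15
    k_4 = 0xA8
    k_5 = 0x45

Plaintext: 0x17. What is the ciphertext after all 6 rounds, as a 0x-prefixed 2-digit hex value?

s_0 = plaintext = 0x17
s_1 = Round(s_0, k_0) = 0xBC
s_2 = Round(s_1, k_1) = 0x5A
s_3 = Round(s_2, k_2) = 0xAA
s_4 = Round(s_3, k_3) = 0x15
s_5 = Round(s_4, k_4) = 0x9A
s_6 = Round(s_5, k_5) = 0x5F

0x5F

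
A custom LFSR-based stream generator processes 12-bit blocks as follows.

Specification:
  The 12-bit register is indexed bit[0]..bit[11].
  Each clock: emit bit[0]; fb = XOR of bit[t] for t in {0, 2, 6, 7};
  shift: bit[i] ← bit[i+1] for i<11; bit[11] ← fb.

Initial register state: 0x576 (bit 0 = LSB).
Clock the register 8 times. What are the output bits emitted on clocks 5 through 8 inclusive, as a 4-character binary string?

1110

reg_0 = 0x576
clock 1: out=0, reg = 0x2BB
clock 2: out=1, reg = 0x15D
clock 3: out=1, reg = 0x8AE
clock 4: out=0, reg = 0x457
clock 5: out=1, reg = 0xA2B
clock 6: out=1, reg = 0xD15
clock 7: out=1, reg = 0x68A
clock 8: out=0, reg = 0xB45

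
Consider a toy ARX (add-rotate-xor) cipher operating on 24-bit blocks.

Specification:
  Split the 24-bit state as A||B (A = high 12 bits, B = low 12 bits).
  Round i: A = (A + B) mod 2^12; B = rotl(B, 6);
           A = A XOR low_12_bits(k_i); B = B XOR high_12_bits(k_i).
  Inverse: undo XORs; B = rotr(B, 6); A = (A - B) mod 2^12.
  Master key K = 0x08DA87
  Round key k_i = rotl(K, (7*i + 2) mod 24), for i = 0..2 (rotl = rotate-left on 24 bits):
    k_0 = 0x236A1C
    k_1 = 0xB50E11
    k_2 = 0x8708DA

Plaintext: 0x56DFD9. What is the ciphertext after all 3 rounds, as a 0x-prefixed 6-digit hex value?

0xE69814

s_0 = plaintext = 0x56DFD9
s_1 = Round(s_0, k_0) = 0xF5A449
s_2 = Round(s_1, k_1) = 0xDB2901
s_3 = Round(s_2, k_2) = 0xE69814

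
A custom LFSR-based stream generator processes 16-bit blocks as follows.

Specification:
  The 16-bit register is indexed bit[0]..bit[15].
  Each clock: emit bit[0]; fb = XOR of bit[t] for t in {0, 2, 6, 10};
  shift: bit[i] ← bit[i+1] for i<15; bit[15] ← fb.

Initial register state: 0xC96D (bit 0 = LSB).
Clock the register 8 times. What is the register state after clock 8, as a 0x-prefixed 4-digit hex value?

reg_0 = 0xC96D
clock 1: out=1, reg = 0xE4B6
clock 2: out=0, reg = 0x725B
clock 3: out=1, reg = 0x392D
clock 4: out=1, reg = 0x1C96
clock 5: out=0, reg = 0x0E4B
clock 6: out=1, reg = 0x8725
clock 7: out=1, reg = 0xC392
clock 8: out=0, reg = 0x61C9

0x61C9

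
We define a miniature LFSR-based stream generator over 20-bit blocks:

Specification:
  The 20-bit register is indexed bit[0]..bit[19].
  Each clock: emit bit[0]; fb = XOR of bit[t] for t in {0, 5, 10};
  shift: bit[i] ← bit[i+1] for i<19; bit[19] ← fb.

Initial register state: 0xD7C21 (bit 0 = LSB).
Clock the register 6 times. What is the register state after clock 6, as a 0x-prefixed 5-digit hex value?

0x7F5F0

reg_0 = 0xD7C21
clock 1: out=1, reg = 0xEBE10
clock 2: out=0, reg = 0xF5F08
clock 3: out=0, reg = 0xFAF84
clock 4: out=0, reg = 0xFD7C2
clock 5: out=0, reg = 0xFEBE1
clock 6: out=1, reg = 0x7F5F0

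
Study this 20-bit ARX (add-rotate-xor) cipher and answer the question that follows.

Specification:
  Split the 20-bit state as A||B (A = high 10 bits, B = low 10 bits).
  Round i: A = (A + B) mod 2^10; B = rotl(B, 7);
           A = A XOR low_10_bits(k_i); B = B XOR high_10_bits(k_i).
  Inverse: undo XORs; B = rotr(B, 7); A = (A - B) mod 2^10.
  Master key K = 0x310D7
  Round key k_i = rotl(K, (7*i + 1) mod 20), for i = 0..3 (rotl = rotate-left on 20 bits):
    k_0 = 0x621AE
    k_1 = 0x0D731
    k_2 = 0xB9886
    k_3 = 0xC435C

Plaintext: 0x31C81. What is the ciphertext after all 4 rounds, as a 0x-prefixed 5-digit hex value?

s_0 = plaintext = 0x31C81
s_1 = Round(s_0, k_0) = 0x39918
s_2 = Round(s_1, k_1) = 0xB3C16
s_3 = Round(s_2, k_2) = 0x98DE4
s_4 = Round(s_3, k_3) = 0xC6D2C

0xC6D2C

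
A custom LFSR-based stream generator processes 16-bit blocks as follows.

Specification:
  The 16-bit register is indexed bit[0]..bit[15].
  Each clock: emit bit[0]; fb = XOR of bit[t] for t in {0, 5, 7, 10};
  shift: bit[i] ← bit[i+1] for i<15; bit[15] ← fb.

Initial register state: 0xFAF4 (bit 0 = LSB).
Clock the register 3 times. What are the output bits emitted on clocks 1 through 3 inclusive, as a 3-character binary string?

reg_0 = 0xFAF4
clock 1: out=0, reg = 0x7D7A
clock 2: out=0, reg = 0x3EBD
clock 3: out=1, reg = 0x1F5E

001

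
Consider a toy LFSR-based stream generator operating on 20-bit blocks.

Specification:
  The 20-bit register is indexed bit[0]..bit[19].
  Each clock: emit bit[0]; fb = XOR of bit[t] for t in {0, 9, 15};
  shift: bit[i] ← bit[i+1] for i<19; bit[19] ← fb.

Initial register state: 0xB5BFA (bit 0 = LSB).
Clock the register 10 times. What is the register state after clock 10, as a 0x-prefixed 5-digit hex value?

reg_0 = 0xB5BFA
clock 1: out=0, reg = 0xDADFD
clock 2: out=1, reg = 0x6D6FE
clock 3: out=0, reg = 0x36B7F
clock 4: out=1, reg = 0x1B5BF
clock 5: out=1, reg = 0x0DADF
clock 6: out=1, reg = 0x86D6F
clock 7: out=1, reg = 0xC36B7
clock 8: out=1, reg = 0x61B5B
clock 9: out=1, reg = 0x30DAD
clock 10: out=1, reg = 0x986D6

0x986D6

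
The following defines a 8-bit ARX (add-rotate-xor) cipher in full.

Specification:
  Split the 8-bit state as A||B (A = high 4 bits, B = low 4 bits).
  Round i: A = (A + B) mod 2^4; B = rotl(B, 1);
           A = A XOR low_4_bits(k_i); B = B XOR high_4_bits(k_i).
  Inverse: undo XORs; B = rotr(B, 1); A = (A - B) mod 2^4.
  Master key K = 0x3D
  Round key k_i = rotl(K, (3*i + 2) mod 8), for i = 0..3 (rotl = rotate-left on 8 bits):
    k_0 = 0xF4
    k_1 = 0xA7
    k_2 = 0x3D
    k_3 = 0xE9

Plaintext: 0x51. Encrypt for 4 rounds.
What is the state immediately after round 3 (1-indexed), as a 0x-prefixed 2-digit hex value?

0x41

s_0 = plaintext = 0x51
s_1 = Round(s_0, k_0) = 0x2D
s_2 = Round(s_1, k_1) = 0x81
s_3 = Round(s_2, k_2) = 0x41
s_4 = Round(s_3, k_3) = 0xCC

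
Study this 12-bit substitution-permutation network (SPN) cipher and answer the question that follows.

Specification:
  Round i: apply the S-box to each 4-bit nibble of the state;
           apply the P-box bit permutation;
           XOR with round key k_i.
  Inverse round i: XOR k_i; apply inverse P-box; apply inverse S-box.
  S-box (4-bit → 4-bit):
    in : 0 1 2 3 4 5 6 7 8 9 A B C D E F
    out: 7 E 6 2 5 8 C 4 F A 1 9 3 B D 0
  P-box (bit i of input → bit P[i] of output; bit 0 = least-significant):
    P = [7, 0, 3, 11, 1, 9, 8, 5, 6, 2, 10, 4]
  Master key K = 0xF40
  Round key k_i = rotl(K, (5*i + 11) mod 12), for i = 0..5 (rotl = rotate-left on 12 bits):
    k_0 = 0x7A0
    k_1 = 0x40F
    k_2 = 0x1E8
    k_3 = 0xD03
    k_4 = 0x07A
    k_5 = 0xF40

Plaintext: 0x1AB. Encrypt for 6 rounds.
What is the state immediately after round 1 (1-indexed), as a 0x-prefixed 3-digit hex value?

s_0 = plaintext = 0x1AB
s_1 = Round(s_0, k_0) = 0xB36
s_2 = Round(s_1, k_1) = 0xE57
s_3 = Round(s_2, k_2) = 0x590
s_4 = Round(s_3, k_3) = 0xFBA
s_5 = Round(s_4, k_4) = 0x0D8
s_6 = Round(s_5, k_5) = 0x1AF

0xB36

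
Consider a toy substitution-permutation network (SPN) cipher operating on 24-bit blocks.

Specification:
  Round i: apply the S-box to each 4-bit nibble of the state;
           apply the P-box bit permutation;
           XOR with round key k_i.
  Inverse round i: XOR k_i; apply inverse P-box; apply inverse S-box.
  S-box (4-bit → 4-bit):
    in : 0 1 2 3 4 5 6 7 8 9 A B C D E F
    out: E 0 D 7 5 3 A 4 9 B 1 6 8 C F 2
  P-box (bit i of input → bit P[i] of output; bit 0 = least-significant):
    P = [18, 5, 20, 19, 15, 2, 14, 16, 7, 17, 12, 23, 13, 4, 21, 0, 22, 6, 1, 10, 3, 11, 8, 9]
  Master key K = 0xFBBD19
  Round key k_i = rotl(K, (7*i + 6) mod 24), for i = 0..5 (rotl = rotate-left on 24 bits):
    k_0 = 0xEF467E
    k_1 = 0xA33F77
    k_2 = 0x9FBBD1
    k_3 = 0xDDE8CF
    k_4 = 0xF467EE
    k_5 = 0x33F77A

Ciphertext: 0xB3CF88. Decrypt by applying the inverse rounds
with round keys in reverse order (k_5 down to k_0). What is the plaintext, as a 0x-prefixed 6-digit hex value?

s_0 = ciphertext = 0xB3CF88
s_1 = InvRound(s_0, k_5) = 0xFB521F
s_2 = InvRound(s_1, k_4) = 0x7693C9
s_3 = InvRound(s_2, k_3) = 0x07400C
s_4 = InvRound(s_3, k_2) = 0xEF923D
s_5 = InvRound(s_4, k_1) = 0x3EA1A8
s_6 = InvRound(s_5, k_0) = 0xDE58E7

0xDE58E7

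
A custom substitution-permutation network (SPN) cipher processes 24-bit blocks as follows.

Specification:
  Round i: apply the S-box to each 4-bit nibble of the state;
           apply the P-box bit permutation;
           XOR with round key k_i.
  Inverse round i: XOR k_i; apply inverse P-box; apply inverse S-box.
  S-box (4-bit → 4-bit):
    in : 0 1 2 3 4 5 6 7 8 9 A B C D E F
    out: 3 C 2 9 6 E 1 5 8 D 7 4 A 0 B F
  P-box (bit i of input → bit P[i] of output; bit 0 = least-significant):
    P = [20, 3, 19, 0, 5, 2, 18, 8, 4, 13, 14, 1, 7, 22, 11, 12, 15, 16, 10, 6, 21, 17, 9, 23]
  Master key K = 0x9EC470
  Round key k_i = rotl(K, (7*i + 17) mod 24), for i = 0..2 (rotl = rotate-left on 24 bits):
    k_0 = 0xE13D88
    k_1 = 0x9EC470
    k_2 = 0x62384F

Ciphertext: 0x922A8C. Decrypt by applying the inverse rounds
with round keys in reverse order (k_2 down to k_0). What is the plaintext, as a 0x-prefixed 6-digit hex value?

0xC8073B

s_0 = ciphertext = 0x922A8C
s_1 = InvRound(s_0, k_2) = 0x98E8D3
s_2 = InvRound(s_1, k_1) = 0x2B7C78
s_3 = InvRound(s_2, k_0) = 0xC8073B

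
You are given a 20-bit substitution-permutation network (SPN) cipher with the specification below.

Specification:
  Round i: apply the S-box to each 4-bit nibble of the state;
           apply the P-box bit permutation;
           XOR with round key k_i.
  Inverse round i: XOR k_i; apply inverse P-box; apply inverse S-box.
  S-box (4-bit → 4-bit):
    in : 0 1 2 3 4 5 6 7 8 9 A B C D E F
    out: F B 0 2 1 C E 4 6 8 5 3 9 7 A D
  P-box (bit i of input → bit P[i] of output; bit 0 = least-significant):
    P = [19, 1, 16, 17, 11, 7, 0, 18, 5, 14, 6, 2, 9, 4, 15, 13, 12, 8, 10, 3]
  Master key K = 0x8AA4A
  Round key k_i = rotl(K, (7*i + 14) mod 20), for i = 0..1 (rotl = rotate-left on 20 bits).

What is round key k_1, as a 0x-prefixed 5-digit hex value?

K = 0x8AA4A
k_0 = rotl(K, (7*0+14) mod 20) = rotl(K, 14) = 0x2A2A9
k_1 = rotl(K, (7*1+14) mod 20) = rotl(K, 1) = 0x15495

0x15495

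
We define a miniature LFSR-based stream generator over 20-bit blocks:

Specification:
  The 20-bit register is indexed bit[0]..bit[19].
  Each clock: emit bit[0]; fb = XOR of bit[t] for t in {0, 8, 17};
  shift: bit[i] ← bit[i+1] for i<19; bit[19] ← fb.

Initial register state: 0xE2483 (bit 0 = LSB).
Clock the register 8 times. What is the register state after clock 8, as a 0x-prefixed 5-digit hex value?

reg_0 = 0xE2483
clock 1: out=1, reg = 0x71241
clock 2: out=1, reg = 0x38920
clock 3: out=0, reg = 0x1C490
clock 4: out=0, reg = 0x0E248
clock 5: out=0, reg = 0x07124
clock 6: out=0, reg = 0x83892
clock 7: out=0, reg = 0x41C49
clock 8: out=1, reg = 0xA0E24

0xA0E24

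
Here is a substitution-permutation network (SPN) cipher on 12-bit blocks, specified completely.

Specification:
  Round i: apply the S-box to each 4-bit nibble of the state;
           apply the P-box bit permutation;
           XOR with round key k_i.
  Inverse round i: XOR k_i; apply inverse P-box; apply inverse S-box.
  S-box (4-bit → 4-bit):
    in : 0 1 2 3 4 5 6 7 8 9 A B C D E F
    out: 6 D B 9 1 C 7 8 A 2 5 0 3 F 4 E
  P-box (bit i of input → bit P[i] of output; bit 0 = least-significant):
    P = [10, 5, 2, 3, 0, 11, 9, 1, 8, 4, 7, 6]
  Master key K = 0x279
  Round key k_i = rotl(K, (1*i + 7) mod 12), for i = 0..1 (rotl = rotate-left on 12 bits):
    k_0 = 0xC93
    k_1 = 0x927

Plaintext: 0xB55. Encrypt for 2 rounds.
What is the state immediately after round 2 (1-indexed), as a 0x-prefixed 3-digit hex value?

s_0 = plaintext = 0xB55
s_1 = Round(s_0, k_0) = 0xE9D
s_2 = Round(s_1, k_1) = 0x58B

0x58B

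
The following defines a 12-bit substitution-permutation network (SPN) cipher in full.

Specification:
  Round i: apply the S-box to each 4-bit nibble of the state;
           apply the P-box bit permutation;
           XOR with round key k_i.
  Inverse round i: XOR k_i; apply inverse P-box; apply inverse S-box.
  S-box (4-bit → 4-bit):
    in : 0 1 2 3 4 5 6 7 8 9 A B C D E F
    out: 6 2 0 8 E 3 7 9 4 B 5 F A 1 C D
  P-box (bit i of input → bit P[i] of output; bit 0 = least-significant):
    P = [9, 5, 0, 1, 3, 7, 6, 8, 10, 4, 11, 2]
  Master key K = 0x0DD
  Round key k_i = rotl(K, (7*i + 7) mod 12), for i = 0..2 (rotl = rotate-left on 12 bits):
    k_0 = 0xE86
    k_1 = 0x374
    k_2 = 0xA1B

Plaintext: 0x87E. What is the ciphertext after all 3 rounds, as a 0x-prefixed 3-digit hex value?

s_0 = plaintext = 0x87E
s_1 = Round(s_0, k_0) = 0x78D
s_2 = Round(s_1, k_1) = 0x530
s_3 = Round(s_2, k_2) = 0xF2A

0xF2A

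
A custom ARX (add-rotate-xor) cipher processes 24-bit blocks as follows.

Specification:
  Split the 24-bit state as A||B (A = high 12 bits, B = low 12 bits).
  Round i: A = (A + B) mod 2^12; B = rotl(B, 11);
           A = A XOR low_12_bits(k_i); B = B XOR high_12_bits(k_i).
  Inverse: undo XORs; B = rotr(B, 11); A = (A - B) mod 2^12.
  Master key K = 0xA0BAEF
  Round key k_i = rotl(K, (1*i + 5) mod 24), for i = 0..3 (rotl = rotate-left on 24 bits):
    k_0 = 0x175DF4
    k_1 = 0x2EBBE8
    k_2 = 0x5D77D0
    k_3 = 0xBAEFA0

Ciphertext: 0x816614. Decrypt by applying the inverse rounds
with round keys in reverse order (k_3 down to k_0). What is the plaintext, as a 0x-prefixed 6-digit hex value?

0xF62C51

s_0 = ciphertext = 0x816614
s_1 = InvRound(s_0, k_3) = 0xC41B75
s_2 = InvRound(s_1, k_2) = 0xE4CD45
s_3 = InvRound(s_2, k_1) = 0x647F5D
s_4 = InvRound(s_3, k_0) = 0xF62C51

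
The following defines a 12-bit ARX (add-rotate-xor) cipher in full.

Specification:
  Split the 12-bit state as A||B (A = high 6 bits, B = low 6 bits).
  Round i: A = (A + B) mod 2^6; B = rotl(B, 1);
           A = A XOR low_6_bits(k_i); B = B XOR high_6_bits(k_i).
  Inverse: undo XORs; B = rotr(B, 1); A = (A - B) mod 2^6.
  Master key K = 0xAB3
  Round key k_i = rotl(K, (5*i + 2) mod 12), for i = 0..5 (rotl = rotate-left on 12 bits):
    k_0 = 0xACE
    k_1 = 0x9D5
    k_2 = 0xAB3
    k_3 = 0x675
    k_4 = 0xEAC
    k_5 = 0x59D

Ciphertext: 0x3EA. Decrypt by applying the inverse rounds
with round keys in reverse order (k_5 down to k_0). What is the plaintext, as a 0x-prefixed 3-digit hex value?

0x635

s_0 = ciphertext = 0x3EA
s_1 = InvRound(s_0, k_5) = 0xD1E
s_2 = InvRound(s_1, k_4) = 0x192
s_3 = InvRound(s_2, k_3) = 0x3A5
s_4 = InvRound(s_3, k_2) = 0x5A7
s_5 = InvRound(s_4, k_1) = 0x0C0
s_6 = InvRound(s_5, k_0) = 0x635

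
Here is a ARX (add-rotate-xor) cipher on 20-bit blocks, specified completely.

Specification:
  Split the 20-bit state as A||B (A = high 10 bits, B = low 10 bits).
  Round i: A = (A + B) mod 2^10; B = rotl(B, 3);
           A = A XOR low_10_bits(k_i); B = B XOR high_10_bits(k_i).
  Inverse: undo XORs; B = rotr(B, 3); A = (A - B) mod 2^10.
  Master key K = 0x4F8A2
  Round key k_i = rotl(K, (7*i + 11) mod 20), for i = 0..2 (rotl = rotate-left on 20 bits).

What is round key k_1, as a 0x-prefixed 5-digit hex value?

0x93E28

K = 0x4F8A2
k_0 = rotl(K, (7*0+11) mod 20) = rotl(K, 11) = 0x5127C
k_1 = rotl(K, (7*1+11) mod 20) = rotl(K, 18) = 0x93E28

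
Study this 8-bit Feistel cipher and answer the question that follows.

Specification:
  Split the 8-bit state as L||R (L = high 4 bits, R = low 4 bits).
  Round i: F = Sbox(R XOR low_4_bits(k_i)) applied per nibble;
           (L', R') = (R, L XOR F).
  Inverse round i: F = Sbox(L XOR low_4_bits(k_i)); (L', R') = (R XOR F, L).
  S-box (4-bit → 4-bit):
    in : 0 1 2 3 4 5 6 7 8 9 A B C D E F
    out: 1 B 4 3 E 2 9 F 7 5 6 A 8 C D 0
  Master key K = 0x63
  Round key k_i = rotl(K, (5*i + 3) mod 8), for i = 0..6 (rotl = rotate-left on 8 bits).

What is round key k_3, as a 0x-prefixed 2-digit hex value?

K = 0x63
k_0 = rotl(K, (5*0+3) mod 8) = rotl(K, 3) = 0x1B
k_1 = rotl(K, (5*1+3) mod 8) = rotl(K, 0) = 0x63
k_2 = rotl(K, (5*2+3) mod 8) = rotl(K, 5) = 0x6C
k_3 = rotl(K, (5*3+3) mod 8) = rotl(K, 2) = 0x8D

0x8D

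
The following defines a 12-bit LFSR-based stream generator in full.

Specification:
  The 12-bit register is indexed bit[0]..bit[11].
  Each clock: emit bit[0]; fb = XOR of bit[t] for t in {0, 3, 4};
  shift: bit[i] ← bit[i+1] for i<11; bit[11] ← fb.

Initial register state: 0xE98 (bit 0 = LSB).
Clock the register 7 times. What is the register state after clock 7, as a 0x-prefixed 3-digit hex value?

reg_0 = 0xE98
clock 1: out=0, reg = 0x74C
clock 2: out=0, reg = 0xBA6
clock 3: out=0, reg = 0x5D3
clock 4: out=1, reg = 0x2E9
clock 5: out=1, reg = 0x174
clock 6: out=0, reg = 0x8BA
clock 7: out=0, reg = 0x45D

0x45D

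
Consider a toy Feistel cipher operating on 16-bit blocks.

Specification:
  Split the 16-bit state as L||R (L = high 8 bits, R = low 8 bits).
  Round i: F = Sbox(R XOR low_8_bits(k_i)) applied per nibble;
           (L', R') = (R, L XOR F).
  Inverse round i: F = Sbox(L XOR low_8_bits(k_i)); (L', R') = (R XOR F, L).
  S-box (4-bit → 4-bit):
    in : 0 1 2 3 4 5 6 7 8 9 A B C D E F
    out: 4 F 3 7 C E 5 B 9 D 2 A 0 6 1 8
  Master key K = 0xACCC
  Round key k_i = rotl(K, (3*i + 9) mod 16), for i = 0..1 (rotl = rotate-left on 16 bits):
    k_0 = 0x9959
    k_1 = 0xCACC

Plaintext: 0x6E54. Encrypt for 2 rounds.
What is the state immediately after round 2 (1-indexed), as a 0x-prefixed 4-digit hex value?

0x2848

s_0 = plaintext = 0x6E54
s_1 = Round(s_0, k_0) = 0x5428
s_2 = Round(s_1, k_1) = 0x2848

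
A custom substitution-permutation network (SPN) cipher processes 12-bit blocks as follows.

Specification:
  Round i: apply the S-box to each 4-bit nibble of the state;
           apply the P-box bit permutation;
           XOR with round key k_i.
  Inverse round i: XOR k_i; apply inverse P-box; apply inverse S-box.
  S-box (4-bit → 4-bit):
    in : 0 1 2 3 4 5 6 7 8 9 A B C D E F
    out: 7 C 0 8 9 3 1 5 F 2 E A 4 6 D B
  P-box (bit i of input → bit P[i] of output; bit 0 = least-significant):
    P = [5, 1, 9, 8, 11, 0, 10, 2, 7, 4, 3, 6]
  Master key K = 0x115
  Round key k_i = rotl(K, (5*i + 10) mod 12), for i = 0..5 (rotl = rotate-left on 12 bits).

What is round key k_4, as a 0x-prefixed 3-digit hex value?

0x544

K = 0x115
k_0 = rotl(K, (5*0+10) mod 12) = rotl(K, 10) = 0x445
k_1 = rotl(K, (5*1+10) mod 12) = rotl(K, 3) = 0x8A8
k_2 = rotl(K, (5*2+10) mod 12) = rotl(K, 8) = 0x511
k_3 = rotl(K, (5*3+10) mod 12) = rotl(K, 1) = 0x22A
k_4 = rotl(K, (5*4+10) mod 12) = rotl(K, 6) = 0x544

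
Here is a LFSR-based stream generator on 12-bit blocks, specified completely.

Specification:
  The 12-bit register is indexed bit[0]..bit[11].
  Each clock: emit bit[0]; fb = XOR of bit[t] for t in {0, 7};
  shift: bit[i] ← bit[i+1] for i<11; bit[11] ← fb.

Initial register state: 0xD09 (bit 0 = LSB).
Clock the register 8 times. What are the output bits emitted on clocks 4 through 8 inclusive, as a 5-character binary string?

reg_0 = 0xD09
clock 1: out=1, reg = 0xE84
clock 2: out=0, reg = 0xF42
clock 3: out=0, reg = 0x7A1
clock 4: out=1, reg = 0x3D0
clock 5: out=0, reg = 0x9E8
clock 6: out=0, reg = 0xCF4
clock 7: out=0, reg = 0xE7A
clock 8: out=0, reg = 0x73D

10000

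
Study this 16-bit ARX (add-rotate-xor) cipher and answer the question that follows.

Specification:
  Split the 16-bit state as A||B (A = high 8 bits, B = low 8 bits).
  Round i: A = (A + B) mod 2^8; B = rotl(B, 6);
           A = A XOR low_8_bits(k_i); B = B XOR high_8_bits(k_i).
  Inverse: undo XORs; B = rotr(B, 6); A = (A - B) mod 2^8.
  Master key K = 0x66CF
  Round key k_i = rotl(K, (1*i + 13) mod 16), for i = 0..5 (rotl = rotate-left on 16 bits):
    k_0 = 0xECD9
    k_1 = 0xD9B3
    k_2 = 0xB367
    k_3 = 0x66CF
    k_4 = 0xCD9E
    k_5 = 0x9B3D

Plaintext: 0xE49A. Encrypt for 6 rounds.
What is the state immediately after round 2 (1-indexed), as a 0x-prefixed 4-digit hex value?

s_0 = plaintext = 0xE49A
s_1 = Round(s_0, k_0) = 0xA74A
s_2 = Round(s_1, k_1) = 0x424B
s_3 = Round(s_2, k_2) = 0xEA61
s_4 = Round(s_3, k_3) = 0x843E
s_5 = Round(s_4, k_4) = 0x5C42
s_6 = Round(s_5, k_5) = 0xA30B

0x424B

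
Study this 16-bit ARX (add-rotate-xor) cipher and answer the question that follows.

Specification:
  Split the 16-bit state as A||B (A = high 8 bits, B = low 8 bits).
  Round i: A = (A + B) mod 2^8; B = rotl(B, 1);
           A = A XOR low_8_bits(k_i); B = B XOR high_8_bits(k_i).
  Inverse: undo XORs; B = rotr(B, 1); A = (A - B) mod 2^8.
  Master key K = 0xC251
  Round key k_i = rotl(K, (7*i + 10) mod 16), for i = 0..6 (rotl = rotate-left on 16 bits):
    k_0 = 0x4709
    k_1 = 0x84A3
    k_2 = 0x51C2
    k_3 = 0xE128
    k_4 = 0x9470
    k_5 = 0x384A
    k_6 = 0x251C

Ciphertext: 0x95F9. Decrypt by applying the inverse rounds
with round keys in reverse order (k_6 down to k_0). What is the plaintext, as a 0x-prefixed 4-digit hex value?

s_0 = ciphertext = 0x95F9
s_1 = InvRound(s_0, k_6) = 0x1B6E
s_2 = InvRound(s_1, k_5) = 0x262B
s_3 = InvRound(s_2, k_4) = 0x77DF
s_4 = InvRound(s_3, k_3) = 0x401F
s_5 = InvRound(s_4, k_2) = 0x5B27
s_6 = InvRound(s_5, k_1) = 0x27D1
s_7 = InvRound(s_6, k_0) = 0xE34B

0xE34B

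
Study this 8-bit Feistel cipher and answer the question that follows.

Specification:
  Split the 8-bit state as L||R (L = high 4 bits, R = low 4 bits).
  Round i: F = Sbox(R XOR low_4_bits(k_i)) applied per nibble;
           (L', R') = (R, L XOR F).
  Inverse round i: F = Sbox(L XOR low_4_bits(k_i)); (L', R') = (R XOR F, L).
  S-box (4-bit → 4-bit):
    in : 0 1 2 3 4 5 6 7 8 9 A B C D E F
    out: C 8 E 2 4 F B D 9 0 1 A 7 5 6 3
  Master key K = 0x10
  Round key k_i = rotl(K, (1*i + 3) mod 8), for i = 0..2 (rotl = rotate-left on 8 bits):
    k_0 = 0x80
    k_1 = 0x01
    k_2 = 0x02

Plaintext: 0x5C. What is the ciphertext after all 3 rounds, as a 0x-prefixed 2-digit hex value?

0xE5

s_0 = plaintext = 0x5C
s_1 = Round(s_0, k_0) = 0xC2
s_2 = Round(s_1, k_1) = 0x2E
s_3 = Round(s_2, k_2) = 0xE5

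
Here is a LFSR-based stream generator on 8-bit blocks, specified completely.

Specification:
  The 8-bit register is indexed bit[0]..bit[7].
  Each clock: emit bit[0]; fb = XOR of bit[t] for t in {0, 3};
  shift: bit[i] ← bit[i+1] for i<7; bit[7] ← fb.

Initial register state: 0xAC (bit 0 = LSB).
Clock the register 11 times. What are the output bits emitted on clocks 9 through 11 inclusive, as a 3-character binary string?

reg_0 = 0xAC
clock 1: out=0, reg = 0xD6
clock 2: out=0, reg = 0x6B
clock 3: out=1, reg = 0x35
clock 4: out=1, reg = 0x9A
clock 5: out=0, reg = 0xCD
clock 6: out=1, reg = 0x66
clock 7: out=0, reg = 0x33
clock 8: out=1, reg = 0x99
clock 9: out=1, reg = 0x4C
clock 10: out=0, reg = 0xA6
clock 11: out=0, reg = 0x53

100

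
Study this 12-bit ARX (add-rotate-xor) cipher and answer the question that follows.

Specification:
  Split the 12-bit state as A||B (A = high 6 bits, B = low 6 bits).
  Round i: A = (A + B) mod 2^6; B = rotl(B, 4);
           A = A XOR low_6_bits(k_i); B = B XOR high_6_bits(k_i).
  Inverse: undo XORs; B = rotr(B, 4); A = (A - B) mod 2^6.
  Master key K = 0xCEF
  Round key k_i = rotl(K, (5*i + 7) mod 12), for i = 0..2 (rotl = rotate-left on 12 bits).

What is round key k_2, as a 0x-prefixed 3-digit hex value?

K = 0xCEF
k_0 = rotl(K, (5*0+7) mod 12) = rotl(K, 7) = 0x7E7
k_1 = rotl(K, (5*1+7) mod 12) = rotl(K, 0) = 0xCEF
k_2 = rotl(K, (5*2+7) mod 12) = rotl(K, 5) = 0xDF9

0xDF9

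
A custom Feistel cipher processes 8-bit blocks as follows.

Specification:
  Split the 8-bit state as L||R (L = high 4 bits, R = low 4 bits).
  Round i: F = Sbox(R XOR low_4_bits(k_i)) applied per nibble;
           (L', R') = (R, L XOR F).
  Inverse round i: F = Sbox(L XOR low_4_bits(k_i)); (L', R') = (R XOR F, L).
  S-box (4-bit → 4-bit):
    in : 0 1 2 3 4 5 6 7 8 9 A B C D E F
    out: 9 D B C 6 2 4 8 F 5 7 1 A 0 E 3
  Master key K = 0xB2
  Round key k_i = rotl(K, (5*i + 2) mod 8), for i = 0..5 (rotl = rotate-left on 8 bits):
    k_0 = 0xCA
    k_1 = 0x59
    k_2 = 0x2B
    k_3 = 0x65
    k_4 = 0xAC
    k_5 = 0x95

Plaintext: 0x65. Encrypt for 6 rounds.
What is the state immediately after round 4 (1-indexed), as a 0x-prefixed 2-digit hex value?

0x3B

s_0 = plaintext = 0x65
s_1 = Round(s_0, k_0) = 0x55
s_2 = Round(s_1, k_1) = 0x5F
s_3 = Round(s_2, k_2) = 0xF3
s_4 = Round(s_3, k_3) = 0x3B
s_5 = Round(s_4, k_4) = 0xBB
s_6 = Round(s_5, k_5) = 0xB5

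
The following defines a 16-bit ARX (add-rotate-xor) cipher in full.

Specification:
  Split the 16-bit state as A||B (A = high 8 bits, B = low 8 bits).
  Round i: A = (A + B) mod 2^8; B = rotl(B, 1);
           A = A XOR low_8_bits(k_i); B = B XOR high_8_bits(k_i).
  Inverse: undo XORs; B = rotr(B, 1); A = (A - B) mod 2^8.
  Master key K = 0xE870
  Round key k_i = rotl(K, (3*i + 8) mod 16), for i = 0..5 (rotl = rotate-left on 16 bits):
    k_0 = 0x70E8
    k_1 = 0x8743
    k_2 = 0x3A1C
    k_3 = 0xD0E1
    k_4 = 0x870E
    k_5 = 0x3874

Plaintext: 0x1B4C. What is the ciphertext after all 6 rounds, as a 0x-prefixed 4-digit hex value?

0x34C0

s_0 = plaintext = 0x1B4C
s_1 = Round(s_0, k_0) = 0x8FE8
s_2 = Round(s_1, k_1) = 0x3456
s_3 = Round(s_2, k_2) = 0x9696
s_4 = Round(s_3, k_3) = 0xCDFD
s_5 = Round(s_4, k_4) = 0xC47C
s_6 = Round(s_5, k_5) = 0x34C0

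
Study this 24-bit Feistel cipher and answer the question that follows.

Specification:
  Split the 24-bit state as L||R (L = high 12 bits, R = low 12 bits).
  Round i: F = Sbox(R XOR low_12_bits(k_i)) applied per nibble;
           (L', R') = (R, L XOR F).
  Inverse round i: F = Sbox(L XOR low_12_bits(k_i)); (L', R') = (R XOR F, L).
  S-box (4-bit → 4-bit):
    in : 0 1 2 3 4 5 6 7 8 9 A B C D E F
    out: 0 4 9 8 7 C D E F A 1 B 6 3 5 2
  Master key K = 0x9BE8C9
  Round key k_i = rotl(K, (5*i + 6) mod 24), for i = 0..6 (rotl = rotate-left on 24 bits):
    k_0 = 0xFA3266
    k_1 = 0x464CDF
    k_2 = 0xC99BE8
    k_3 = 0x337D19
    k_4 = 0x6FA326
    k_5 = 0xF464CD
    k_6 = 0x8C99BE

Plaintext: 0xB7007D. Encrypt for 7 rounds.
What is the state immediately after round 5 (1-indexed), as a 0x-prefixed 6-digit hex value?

s_0 = plaintext = 0xB7007D
s_1 = Round(s_0, k_0) = 0x07D23B
s_2 = Round(s_1, k_1) = 0x23B52A
s_3 = Round(s_2, k_2) = 0x52A752
s_4 = Round(s_3, k_3) = 0x752451
s_5 = Round(s_4, k_4) = 0x4519BC
s_6 = Round(s_5, k_5) = 0x9BC7B5
s_7 = Round(s_6, k_6) = 0x7B5CB7

0x4519BC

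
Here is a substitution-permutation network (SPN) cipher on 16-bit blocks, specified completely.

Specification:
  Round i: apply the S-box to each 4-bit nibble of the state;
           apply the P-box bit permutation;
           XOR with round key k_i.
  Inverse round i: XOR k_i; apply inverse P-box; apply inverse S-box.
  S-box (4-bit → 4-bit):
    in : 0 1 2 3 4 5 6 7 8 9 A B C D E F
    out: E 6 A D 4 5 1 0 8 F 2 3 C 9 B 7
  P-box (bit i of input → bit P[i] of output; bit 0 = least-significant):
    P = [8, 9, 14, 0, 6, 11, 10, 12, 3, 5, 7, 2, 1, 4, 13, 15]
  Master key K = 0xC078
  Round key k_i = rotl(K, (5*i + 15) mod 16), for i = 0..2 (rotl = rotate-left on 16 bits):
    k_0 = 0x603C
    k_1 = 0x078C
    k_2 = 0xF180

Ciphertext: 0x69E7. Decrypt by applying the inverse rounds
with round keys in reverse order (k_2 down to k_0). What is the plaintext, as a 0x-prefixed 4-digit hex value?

s_0 = ciphertext = 0x69E7
s_1 = InvRound(s_0, k_2) = 0xD2E8
s_2 = InvRound(s_1, k_1) = 0x8235
s_3 = InvRound(s_2, k_0) = 0xC670

0xC670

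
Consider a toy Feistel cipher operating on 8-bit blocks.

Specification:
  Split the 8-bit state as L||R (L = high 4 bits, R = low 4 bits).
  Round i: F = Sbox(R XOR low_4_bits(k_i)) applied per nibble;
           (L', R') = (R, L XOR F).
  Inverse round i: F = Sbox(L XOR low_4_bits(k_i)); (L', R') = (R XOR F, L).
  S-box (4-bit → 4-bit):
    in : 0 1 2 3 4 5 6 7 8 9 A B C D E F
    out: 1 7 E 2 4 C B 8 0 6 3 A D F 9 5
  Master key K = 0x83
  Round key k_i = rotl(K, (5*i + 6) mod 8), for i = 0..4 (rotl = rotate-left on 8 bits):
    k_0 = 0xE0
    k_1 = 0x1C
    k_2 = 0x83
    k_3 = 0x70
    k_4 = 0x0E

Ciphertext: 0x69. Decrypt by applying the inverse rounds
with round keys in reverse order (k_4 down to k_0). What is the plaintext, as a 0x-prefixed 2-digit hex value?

0xB8

s_0 = ciphertext = 0x69
s_1 = InvRound(s_0, k_4) = 0x96
s_2 = InvRound(s_1, k_3) = 0x09
s_3 = InvRound(s_2, k_2) = 0xB0
s_4 = InvRound(s_3, k_1) = 0x8B
s_5 = InvRound(s_4, k_0) = 0xB8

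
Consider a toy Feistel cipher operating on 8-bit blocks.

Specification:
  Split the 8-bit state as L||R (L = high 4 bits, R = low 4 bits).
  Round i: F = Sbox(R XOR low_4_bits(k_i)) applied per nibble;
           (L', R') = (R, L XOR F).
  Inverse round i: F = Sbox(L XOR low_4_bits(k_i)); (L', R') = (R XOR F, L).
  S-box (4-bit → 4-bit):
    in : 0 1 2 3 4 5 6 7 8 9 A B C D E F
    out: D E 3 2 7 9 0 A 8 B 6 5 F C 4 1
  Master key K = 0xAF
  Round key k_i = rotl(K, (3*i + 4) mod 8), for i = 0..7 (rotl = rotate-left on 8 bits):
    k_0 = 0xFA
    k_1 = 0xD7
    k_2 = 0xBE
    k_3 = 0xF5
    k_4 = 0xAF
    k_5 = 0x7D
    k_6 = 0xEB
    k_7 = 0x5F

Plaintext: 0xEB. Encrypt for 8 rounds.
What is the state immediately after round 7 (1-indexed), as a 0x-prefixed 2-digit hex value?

0xC0

s_0 = plaintext = 0xEB
s_1 = Round(s_0, k_0) = 0xB0
s_2 = Round(s_1, k_1) = 0x01
s_3 = Round(s_2, k_2) = 0x11
s_4 = Round(s_3, k_3) = 0x16
s_5 = Round(s_4, k_4) = 0x6A
s_6 = Round(s_5, k_5) = 0xAC
s_7 = Round(s_6, k_6) = 0xC0
s_8 = Round(s_7, k_7) = 0x0D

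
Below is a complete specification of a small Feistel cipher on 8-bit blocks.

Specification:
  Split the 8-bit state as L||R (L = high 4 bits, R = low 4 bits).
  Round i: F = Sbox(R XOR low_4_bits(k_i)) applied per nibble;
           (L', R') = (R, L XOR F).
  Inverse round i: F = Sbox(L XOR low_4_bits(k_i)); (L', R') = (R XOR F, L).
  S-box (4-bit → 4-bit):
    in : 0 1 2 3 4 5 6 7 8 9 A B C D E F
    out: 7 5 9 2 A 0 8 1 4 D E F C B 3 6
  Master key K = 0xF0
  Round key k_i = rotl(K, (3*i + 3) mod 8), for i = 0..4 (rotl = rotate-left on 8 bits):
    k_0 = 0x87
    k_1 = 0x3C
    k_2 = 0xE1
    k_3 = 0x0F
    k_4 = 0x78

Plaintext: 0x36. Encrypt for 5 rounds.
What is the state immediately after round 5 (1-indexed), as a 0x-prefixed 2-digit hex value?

0x25

s_0 = plaintext = 0x36
s_1 = Round(s_0, k_0) = 0x66
s_2 = Round(s_1, k_1) = 0x68
s_3 = Round(s_2, k_2) = 0x8B
s_4 = Round(s_3, k_3) = 0xB2
s_5 = Round(s_4, k_4) = 0x25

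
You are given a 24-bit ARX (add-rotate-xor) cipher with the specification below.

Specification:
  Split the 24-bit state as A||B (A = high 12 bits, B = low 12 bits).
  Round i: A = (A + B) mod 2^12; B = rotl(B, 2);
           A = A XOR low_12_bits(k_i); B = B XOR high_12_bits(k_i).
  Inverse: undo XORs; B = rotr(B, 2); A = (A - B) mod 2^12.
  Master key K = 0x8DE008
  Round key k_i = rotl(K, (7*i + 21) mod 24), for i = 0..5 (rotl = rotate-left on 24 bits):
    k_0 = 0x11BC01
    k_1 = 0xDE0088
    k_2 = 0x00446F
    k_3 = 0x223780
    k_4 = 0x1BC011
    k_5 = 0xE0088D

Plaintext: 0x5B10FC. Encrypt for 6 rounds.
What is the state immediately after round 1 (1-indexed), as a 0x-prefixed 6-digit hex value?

s_0 = plaintext = 0x5B10FC
s_1 = Round(s_0, k_0) = 0xAAC2EB
s_2 = Round(s_1, k_1) = 0xD1F64C
s_3 = Round(s_2, k_2) = 0x704935
s_4 = Round(s_3, k_3) = 0x7B96F5
s_5 = Round(s_4, k_4) = 0xEBFA69
s_6 = Round(s_5, k_5) = 0x1A57A6

0xAAC2EB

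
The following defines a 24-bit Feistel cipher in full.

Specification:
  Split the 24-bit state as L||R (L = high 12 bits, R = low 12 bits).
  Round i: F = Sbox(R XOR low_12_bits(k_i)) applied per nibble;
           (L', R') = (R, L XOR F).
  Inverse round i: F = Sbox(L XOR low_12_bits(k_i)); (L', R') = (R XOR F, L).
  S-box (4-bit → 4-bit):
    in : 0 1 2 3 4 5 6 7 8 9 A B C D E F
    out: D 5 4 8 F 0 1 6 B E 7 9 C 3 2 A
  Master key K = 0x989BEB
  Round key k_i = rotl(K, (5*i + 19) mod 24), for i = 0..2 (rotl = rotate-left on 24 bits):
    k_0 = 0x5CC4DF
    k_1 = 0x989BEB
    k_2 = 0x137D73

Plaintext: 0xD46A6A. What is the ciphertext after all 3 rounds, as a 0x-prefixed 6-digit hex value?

s_0 = plaintext = 0xD46A6A
s_1 = Round(s_0, k_0) = 0xA6AFD6
s_2 = Round(s_1, k_1) = 0xFD65E9
s_3 = Round(s_2, k_2) = 0x5E9431

0x5E9431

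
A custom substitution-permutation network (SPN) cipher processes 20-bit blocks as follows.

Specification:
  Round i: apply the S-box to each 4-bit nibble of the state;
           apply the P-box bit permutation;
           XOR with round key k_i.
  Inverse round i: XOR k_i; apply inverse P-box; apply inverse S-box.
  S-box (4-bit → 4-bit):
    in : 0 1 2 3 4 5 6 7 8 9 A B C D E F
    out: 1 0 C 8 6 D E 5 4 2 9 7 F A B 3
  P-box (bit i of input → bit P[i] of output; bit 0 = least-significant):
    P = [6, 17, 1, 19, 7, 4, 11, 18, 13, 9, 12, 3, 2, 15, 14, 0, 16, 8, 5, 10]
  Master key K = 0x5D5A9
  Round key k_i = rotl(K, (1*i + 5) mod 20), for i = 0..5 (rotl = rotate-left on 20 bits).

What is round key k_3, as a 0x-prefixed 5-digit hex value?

0x5A95D

K = 0x5D5A9
k_0 = rotl(K, (1*0+5) mod 20) = rotl(K, 5) = 0xAB52B
k_1 = rotl(K, (1*1+5) mod 20) = rotl(K, 6) = 0x56A57
k_2 = rotl(K, (1*2+5) mod 20) = rotl(K, 7) = 0xAD4AE
k_3 = rotl(K, (1*3+5) mod 20) = rotl(K, 8) = 0x5A95D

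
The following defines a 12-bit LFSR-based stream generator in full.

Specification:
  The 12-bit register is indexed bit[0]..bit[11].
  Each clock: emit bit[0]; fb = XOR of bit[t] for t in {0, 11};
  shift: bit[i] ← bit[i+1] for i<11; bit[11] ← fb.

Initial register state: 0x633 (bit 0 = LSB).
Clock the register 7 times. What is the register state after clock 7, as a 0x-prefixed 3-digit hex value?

0x22C

reg_0 = 0x633
clock 1: out=1, reg = 0xB19
clock 2: out=1, reg = 0x58C
clock 3: out=0, reg = 0x2C6
clock 4: out=0, reg = 0x163
clock 5: out=1, reg = 0x8B1
clock 6: out=1, reg = 0x458
clock 7: out=0, reg = 0x22C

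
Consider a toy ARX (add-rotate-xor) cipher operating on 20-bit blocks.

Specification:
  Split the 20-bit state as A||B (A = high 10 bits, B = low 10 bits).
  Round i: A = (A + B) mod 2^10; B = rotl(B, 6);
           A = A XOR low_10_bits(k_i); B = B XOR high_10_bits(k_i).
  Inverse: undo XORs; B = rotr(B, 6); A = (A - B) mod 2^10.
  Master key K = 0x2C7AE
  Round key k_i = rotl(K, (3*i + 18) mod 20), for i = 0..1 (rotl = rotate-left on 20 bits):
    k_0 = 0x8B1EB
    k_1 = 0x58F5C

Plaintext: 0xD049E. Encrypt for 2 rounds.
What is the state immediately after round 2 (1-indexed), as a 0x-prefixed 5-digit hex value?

0x21439

s_0 = plaintext = 0xD049E
s_1 = Round(s_0, k_0) = 0x8D1A5
s_2 = Round(s_1, k_1) = 0x21439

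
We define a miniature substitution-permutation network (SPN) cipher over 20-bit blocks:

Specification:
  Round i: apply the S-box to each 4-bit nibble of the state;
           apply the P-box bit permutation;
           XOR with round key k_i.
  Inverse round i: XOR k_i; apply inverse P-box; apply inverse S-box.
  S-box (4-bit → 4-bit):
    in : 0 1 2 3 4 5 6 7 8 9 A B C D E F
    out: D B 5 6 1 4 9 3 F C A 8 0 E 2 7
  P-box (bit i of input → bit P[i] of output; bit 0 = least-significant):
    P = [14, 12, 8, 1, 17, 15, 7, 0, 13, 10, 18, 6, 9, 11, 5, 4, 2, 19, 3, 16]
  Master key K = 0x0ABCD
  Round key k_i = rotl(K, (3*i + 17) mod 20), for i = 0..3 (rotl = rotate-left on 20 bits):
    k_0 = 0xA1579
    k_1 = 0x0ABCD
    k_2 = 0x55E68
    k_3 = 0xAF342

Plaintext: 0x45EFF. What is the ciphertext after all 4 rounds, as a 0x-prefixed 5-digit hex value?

s_0 = plaintext = 0x45EFF
s_1 = Round(s_0, k_0) = 0x8C0DD
s_2 = Round(s_1, k_1) = 0xD1A02
s_3 = Round(s_2, k_2) = 0xE11B1
s_4 = Round(s_3, k_3) = 0x28D11

0x28D11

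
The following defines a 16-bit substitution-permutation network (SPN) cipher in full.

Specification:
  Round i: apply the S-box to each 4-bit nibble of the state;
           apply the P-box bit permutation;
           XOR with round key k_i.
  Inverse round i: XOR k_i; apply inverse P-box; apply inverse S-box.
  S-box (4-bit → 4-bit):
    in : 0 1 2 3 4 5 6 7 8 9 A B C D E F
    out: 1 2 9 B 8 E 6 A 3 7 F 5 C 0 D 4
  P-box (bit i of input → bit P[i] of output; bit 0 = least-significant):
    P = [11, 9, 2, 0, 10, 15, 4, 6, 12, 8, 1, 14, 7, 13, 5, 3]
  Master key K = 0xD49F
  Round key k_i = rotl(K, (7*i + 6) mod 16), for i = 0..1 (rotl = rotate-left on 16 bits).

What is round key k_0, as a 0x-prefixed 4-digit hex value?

0x27F5

K = 0xD49F
k_0 = rotl(K, (7*0+6) mod 16) = rotl(K, 6) = 0x27F5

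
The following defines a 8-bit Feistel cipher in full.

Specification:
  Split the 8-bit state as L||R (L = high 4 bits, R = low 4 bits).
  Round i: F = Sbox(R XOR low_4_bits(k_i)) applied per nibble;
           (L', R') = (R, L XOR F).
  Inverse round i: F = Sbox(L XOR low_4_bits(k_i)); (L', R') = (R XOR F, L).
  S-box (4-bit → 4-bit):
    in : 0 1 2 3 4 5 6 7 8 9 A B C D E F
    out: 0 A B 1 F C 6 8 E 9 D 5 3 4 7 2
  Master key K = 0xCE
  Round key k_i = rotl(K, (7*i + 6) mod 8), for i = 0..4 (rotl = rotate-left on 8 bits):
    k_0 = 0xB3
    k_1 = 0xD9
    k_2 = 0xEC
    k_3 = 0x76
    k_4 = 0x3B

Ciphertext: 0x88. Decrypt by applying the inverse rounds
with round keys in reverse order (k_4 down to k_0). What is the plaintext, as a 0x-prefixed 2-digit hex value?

0xDC

s_0 = ciphertext = 0x88
s_1 = InvRound(s_0, k_4) = 0x98
s_2 = InvRound(s_1, k_3) = 0xA9
s_3 = InvRound(s_2, k_2) = 0xFA
s_4 = InvRound(s_3, k_1) = 0xCF
s_5 = InvRound(s_4, k_0) = 0xDC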